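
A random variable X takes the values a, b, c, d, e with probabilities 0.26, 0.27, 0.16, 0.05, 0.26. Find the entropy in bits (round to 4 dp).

H = −Σ pᵢ log₂ pᵢ.
−0.26·log₂(0.26) = 0.5053
−0.27·log₂(0.27) = 0.5100
−0.16·log₂(0.16) = 0.4230
−0.05·log₂(0.05) = 0.2161
−0.26·log₂(0.26) = 0.5053
Sum ≈ 2.1597 → 2.1597 bits.

2.1597 bits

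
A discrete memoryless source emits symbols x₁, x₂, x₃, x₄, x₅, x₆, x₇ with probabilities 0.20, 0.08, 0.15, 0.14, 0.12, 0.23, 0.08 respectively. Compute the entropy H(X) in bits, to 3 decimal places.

H = −Σ pᵢ log₂ pᵢ.
−0.20·log₂(0.20) = 0.4644
−0.08·log₂(0.08) = 0.2915
−0.15·log₂(0.15) = 0.4105
−0.14·log₂(0.14) = 0.3971
−0.12·log₂(0.12) = 0.3671
−0.23·log₂(0.23) = 0.4877
−0.08·log₂(0.08) = 0.2915
Sum ≈ 2.7098 → 2.710 bits.

2.710 bits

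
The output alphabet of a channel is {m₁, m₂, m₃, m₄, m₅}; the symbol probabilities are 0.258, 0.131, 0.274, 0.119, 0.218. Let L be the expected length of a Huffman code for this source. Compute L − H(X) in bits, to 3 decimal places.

Entropy H = −Σ p log₂ p ≈ 2.2447 bits.
Huffman merges: 119/1000+131/1000→1/4; 109/500+1/4→117/250; 129/500+137/500→133/250; 117/250+133/250→1. L = 9/4 ≈ 2.2500.
L − H = 2.2500 − 2.2447 = 0.005 bits.

0.005 bits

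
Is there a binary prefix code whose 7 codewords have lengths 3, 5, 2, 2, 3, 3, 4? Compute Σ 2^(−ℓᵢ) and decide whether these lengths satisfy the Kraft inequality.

0.96875; yes

With common denominator 2^5 = 32: Σ 2^(−ℓᵢ) = 4/32 + 1/32 + 8/32 + 8/32 + 4/32 + 4/32 + 2/32 = 31/32 = 0.96875.
Kraft's inequality requires Σ ≤ 1; here Σ = 0.96875 ≤ 1, so such a prefix code exists.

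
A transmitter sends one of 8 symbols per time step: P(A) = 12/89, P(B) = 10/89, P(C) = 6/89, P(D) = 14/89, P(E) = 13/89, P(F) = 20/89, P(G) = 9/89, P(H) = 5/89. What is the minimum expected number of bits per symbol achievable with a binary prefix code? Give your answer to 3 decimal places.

2.899 bits/symbol

Repeatedly combine the two least-probable nodes; the expected code length is the sum of the merged weights.
merge 5/89 + 6/89 → 11/89
merge 9/89 + 10/89 → 19/89
merge 11/89 + 12/89 → 23/89
merge 13/89 + 14/89 → 27/89
merge 19/89 + 20/89 → 39/89
merge 23/89 + 27/89 → 50/89
merge 39/89 + 50/89 → 1
L = 11/89 + 19/89 + 23/89 + 27/89 + 39/89 + 50/89 + 1 = 258/89 ≈ 2.899 bits/symbol.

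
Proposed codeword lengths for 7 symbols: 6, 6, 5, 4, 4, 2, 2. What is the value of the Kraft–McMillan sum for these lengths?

0.6875

With common denominator 2^6 = 64: Σ 2^(−ℓᵢ) = 1/64 + 1/64 + 2/64 + 4/64 + 4/64 + 16/64 + 16/64 = 44/64 = 0.6875.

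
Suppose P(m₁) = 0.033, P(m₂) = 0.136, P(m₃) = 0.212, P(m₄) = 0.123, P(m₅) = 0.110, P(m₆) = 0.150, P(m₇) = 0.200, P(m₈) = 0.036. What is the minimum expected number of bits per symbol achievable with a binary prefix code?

Repeatedly combine the two least-probable nodes; the expected code length is the sum of the merged weights.
merge 33/1000 + 9/250 → 69/1000
merge 69/1000 + 11/100 → 179/1000
merge 123/1000 + 17/125 → 259/1000
merge 3/20 + 179/1000 → 329/1000
merge 1/5 + 53/250 → 103/250
merge 259/1000 + 329/1000 → 147/250
merge 103/250 + 147/250 → 1
L = 69/1000 + 179/1000 + 259/1000 + 329/1000 + 103/250 + 147/250 + 1 = 709/250 = 2.836 bits/symbol.

2.836 bits/symbol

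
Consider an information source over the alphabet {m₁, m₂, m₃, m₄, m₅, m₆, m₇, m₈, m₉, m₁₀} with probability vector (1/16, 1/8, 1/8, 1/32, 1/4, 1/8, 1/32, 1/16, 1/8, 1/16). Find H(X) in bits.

Each probability is a power of 1/2, so log₂(1/p) is an integer.
H = Σ p·log₂(1/p) = 1/16·4 + 1/8·3 + 1/8·3 + 1/32·5 + 1/4·2 + 1/8·3 + 1/32·5 + 1/16·4 + 1/8·3 + 1/16·4 = 3.0625 bits.

3.0625 bits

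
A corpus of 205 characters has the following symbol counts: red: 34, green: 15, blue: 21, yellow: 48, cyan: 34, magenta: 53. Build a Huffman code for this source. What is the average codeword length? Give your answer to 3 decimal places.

Probabilities are the counts divided by 205.
Repeatedly combine the two least-probable nodes; the expected code length is the sum of the merged weights.
merge 3/41 + 21/205 → 36/205
merge 34/205 + 34/205 → 68/205
merge 36/205 + 48/205 → 84/205
merge 53/205 + 68/205 → 121/205
merge 84/205 + 121/205 → 1
L = 36/205 + 68/205 + 84/205 + 121/205 + 1 = 514/205 ≈ 2.507 bits/symbol.

2.507 bits/symbol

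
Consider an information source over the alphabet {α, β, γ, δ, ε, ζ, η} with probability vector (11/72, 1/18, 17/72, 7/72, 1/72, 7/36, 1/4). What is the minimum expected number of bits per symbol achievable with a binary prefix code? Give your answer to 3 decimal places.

2.556 bits/symbol

Repeatedly combine the two least-probable nodes; the expected code length is the sum of the merged weights.
merge 1/72 + 1/18 → 5/72
merge 5/72 + 7/72 → 1/6
merge 11/72 + 1/6 → 23/72
merge 7/36 + 17/72 → 31/72
merge 1/4 + 23/72 → 41/72
merge 31/72 + 41/72 → 1
L = 5/72 + 1/6 + 23/72 + 31/72 + 41/72 + 1 = 23/9 ≈ 2.556 bits/symbol.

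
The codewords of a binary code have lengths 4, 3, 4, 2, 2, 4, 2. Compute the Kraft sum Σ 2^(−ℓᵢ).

With common denominator 2^4 = 16: Σ 2^(−ℓᵢ) = 1/16 + 2/16 + 1/16 + 4/16 + 4/16 + 1/16 + 4/16 = 17/16 = 1.0625.

1.0625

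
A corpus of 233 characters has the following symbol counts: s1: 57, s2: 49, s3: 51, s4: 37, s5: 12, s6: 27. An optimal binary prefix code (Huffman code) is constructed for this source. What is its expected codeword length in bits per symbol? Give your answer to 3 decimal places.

Probabilities are the counts divided by 233.
Repeatedly combine the two least-probable nodes; the expected code length is the sum of the merged weights.
merge 12/233 + 27/233 → 39/233
merge 37/233 + 39/233 → 76/233
merge 49/233 + 51/233 → 100/233
merge 57/233 + 76/233 → 133/233
merge 100/233 + 133/233 → 1
L = 39/233 + 76/233 + 100/233 + 133/233 + 1 = 581/233 ≈ 2.494 bits/symbol.

2.494 bits/symbol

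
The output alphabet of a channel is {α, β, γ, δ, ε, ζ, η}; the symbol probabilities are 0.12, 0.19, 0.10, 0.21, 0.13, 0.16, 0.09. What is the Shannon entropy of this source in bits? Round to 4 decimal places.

H = −Σ pᵢ log₂ pᵢ.
−0.12·log₂(0.12) = 0.3671
−0.19·log₂(0.19) = 0.4552
−0.10·log₂(0.10) = 0.3322
−0.21·log₂(0.21) = 0.4728
−0.13·log₂(0.13) = 0.3826
−0.16·log₂(0.16) = 0.4230
−0.09·log₂(0.09) = 0.3127
Sum ≈ 2.7456 → 2.7456 bits.

2.7456 bits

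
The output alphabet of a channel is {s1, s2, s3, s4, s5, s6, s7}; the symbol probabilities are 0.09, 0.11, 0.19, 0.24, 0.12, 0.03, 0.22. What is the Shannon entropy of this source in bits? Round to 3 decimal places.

H = −Σ pᵢ log₂ pᵢ.
−0.09·log₂(0.09) = 0.3127
−0.11·log₂(0.11) = 0.3503
−0.19·log₂(0.19) = 0.4552
−0.24·log₂(0.24) = 0.4941
−0.12·log₂(0.12) = 0.3671
−0.03·log₂(0.03) = 0.1518
−0.22·log₂(0.22) = 0.4806
Sum ≈ 2.6117 → 2.612 bits.

2.612 bits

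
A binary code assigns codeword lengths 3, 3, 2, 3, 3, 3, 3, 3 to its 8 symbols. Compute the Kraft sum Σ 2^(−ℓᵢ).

1.125

With common denominator 2^3 = 8: Σ 2^(−ℓᵢ) = 1/8 + 1/8 + 2/8 + 1/8 + 1/8 + 1/8 + 1/8 + 1/8 = 9/8 = 1.125.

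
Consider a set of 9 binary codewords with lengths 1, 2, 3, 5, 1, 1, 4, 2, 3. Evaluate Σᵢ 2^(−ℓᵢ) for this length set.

2.34375

With common denominator 2^5 = 32: Σ 2^(−ℓᵢ) = 16/32 + 8/32 + 4/32 + 1/32 + 16/32 + 16/32 + 2/32 + 8/32 + 4/32 = 75/32 = 2.34375.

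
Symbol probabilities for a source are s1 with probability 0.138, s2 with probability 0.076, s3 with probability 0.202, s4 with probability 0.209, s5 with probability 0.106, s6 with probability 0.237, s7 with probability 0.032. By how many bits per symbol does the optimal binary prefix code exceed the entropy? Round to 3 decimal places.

Entropy H = −Σ p log₂ p ≈ 2.6094 bits.
Huffman merges: 4/125+19/250→27/250; 53/500+27/250→107/500; 69/500+101/500→17/50; 209/1000+107/500→423/1000; 237/1000+17/50→577/1000; 423/1000+577/1000→1. L = 1331/500 ≈ 2.6620.
L − H = 2.6620 − 2.6094 = 0.053 bits.

0.053 bits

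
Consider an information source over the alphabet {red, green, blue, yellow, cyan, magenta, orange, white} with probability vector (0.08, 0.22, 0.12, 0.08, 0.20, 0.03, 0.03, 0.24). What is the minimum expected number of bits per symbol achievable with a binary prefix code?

Repeatedly combine the two least-probable nodes; the expected code length is the sum of the merged weights.
merge 3/100 + 3/100 → 3/50
merge 3/50 + 2/25 → 7/50
merge 2/25 + 3/25 → 1/5
merge 7/50 + 1/5 → 17/50
merge 1/5 + 11/50 → 21/50
merge 6/25 + 17/50 → 29/50
merge 21/50 + 29/50 → 1
L = 3/50 + 7/50 + 1/5 + 17/50 + 21/50 + 29/50 + 1 = 137/50 = 2.74 bits/symbol.

2.74 bits/symbol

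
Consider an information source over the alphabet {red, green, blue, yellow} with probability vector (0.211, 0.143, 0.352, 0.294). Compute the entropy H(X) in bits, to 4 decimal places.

1.9243 bits

H = −Σ pᵢ log₂ pᵢ.
−0.211·log₂(0.211) = 0.4736
−0.143·log₂(0.143) = 0.4012
−0.352·log₂(0.352) = 0.5302
−0.294·log₂(0.294) = 0.5192
Sum ≈ 1.9243 → 1.9243 bits.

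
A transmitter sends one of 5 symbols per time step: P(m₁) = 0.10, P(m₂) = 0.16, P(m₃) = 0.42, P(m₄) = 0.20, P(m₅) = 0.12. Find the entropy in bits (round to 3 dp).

H = −Σ pᵢ log₂ pᵢ.
−0.10·log₂(0.10) = 0.3322
−0.16·log₂(0.16) = 0.4230
−0.42·log₂(0.42) = 0.5256
−0.20·log₂(0.20) = 0.4644
−0.12·log₂(0.12) = 0.3671
Sum ≈ 2.1123 → 2.112 bits.

2.112 bits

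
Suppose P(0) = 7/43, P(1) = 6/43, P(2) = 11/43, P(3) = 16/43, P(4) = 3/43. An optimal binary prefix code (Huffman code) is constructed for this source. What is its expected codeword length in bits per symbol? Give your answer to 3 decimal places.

Repeatedly combine the two least-probable nodes; the expected code length is the sum of the merged weights.
merge 3/43 + 6/43 → 9/43
merge 7/43 + 9/43 → 16/43
merge 11/43 + 16/43 → 27/43
merge 16/43 + 27/43 → 1
L = 9/43 + 16/43 + 27/43 + 1 = 95/43 ≈ 2.209 bits/symbol.

2.209 bits/symbol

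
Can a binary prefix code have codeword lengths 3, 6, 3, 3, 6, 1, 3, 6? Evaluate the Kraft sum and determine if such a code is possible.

With common denominator 2^6 = 64: Σ 2^(−ℓᵢ) = 8/64 + 1/64 + 8/64 + 8/64 + 1/64 + 32/64 + 8/64 + 1/64 = 67/64 = 1.046875.
Kraft's inequality requires Σ ≤ 1; here Σ = 1.046875 > 1, so no such prefix code exists.

1.046875; no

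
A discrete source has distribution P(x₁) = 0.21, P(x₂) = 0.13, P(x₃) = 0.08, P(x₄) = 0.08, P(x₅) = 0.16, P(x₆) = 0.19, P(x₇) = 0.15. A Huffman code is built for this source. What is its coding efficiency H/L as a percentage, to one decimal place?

98.8%

Entropy H = −Σ p log₂ p ≈ 2.7273 bits.
Huffman merges: 2/25+2/25→4/25; 13/100+3/20→7/25; 4/25+4/25→8/25; 19/100+21/100→2/5; 7/25+8/25→3/5; 2/5+3/5→1. L = 69/25 ≈ 2.7600.
Efficiency = H/L = 2.7273/2.7600 = 98.8%.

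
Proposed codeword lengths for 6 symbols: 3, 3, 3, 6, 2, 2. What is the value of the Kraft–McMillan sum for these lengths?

0.890625

With common denominator 2^6 = 64: Σ 2^(−ℓᵢ) = 8/64 + 8/64 + 8/64 + 1/64 + 16/64 + 16/64 = 57/64 = 0.890625.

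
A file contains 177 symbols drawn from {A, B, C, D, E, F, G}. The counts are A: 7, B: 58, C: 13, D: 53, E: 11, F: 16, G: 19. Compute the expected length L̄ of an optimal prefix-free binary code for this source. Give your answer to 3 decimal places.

2.475 bits/symbol

Probabilities are the counts divided by 177.
Repeatedly combine the two least-probable nodes; the expected code length is the sum of the merged weights.
merge 7/177 + 11/177 → 6/59
merge 13/177 + 16/177 → 29/177
merge 6/59 + 19/177 → 37/177
merge 29/177 + 37/177 → 22/59
merge 53/177 + 58/177 → 37/59
merge 22/59 + 37/59 → 1
L = 6/59 + 29/177 + 37/177 + 22/59 + 37/59 + 1 = 146/59 ≈ 2.475 bits/symbol.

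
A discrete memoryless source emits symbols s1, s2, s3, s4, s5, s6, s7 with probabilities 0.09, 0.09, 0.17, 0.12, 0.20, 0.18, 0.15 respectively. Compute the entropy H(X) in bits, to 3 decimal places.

2.747 bits

H = −Σ pᵢ log₂ pᵢ.
−0.09·log₂(0.09) = 0.3127
−0.09·log₂(0.09) = 0.3127
−0.17·log₂(0.17) = 0.4346
−0.12·log₂(0.12) = 0.3671
−0.20·log₂(0.20) = 0.4644
−0.18·log₂(0.18) = 0.4453
−0.15·log₂(0.15) = 0.4105
Sum ≈ 2.7472 → 2.747 bits.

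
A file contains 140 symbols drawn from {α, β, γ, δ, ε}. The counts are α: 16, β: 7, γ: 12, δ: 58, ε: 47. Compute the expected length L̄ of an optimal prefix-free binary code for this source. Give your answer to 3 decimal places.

1.971 bits/symbol

Probabilities are the counts divided by 140.
Repeatedly combine the two least-probable nodes; the expected code length is the sum of the merged weights.
merge 1/20 + 3/35 → 19/140
merge 4/35 + 19/140 → 1/4
merge 1/4 + 47/140 → 41/70
merge 29/70 + 41/70 → 1
L = 19/140 + 1/4 + 41/70 + 1 = 69/35 ≈ 1.971 bits/symbol.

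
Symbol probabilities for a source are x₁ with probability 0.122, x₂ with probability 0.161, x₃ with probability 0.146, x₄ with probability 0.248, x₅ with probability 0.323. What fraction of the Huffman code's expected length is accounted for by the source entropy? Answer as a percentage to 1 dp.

Entropy H = −Σ p log₂ p ≈ 2.2253 bits.
Huffman merges: 61/500+73/500→67/250; 161/1000+31/125→409/1000; 67/250+323/1000→591/1000; 409/1000+591/1000→1. L = 567/250 ≈ 2.2680.
Efficiency = H/L = 2.2253/2.2680 = 98.1%.

98.1%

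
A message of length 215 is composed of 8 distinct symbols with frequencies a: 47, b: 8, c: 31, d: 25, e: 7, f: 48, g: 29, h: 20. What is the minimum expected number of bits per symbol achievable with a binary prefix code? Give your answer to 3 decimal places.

2.791 bits/symbol

Probabilities are the counts divided by 215.
Repeatedly combine the two least-probable nodes; the expected code length is the sum of the merged weights.
merge 7/215 + 8/215 → 3/43
merge 3/43 + 4/43 → 7/43
merge 5/43 + 29/215 → 54/215
merge 31/215 + 7/43 → 66/215
merge 47/215 + 48/215 → 19/43
merge 54/215 + 66/215 → 24/43
merge 19/43 + 24/43 → 1
L = 3/43 + 7/43 + 54/215 + 66/215 + 19/43 + 24/43 + 1 = 120/43 ≈ 2.791 bits/symbol.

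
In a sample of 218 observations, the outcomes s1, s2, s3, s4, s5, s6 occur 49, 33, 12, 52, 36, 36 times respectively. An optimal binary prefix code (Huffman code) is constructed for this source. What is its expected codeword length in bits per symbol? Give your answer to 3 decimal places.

Probabilities are the counts divided by 218.
Repeatedly combine the two least-probable nodes; the expected code length is the sum of the merged weights.
merge 6/109 + 33/218 → 45/218
merge 18/109 + 18/109 → 36/109
merge 45/218 + 49/218 → 47/109
merge 26/109 + 36/109 → 62/109
merge 47/109 + 62/109 → 1
L = 45/218 + 36/109 + 47/109 + 62/109 + 1 = 553/218 ≈ 2.537 bits/symbol.

2.537 bits/symbol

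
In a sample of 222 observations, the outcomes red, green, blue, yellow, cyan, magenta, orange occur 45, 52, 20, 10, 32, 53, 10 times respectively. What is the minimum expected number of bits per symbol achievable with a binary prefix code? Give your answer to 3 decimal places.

Probabilities are the counts divided by 222.
Repeatedly combine the two least-probable nodes; the expected code length is the sum of the merged weights.
merge 5/111 + 5/111 → 10/111
merge 10/111 + 10/111 → 20/111
merge 16/111 + 20/111 → 12/37
merge 15/74 + 26/111 → 97/222
merge 53/222 + 12/37 → 125/222
merge 97/222 + 125/222 → 1
L = 10/111 + 20/111 + 12/37 + 97/222 + 125/222 + 1 = 96/37 ≈ 2.595 bits/symbol.

2.595 bits/symbol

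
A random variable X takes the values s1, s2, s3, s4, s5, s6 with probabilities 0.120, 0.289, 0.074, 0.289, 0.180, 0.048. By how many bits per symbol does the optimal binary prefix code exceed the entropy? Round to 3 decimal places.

Entropy H = −Σ p log₂ p ≈ 2.3357 bits.
Huffman merges: 6/125+37/500→61/500; 3/25+61/500→121/500; 9/50+121/500→211/500; 289/1000+289/1000→289/500; 211/500+289/500→1. L = 591/250 ≈ 2.3640.
L − H = 2.3640 − 2.3357 = 0.028 bits.

0.028 bits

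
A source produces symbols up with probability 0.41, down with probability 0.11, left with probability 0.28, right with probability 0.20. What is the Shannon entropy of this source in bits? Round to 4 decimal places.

1.8563 bits

H = −Σ pᵢ log₂ pᵢ.
−0.41·log₂(0.41) = 0.5274
−0.11·log₂(0.11) = 0.3503
−0.28·log₂(0.28) = 0.5142
−0.20·log₂(0.20) = 0.4644
Sum ≈ 1.8563 → 1.8563 bits.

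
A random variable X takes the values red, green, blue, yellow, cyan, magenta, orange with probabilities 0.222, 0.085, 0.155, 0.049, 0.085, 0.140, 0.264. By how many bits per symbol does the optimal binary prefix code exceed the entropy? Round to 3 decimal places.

Entropy H = −Σ p log₂ p ≈ 2.6211 bits.
Huffman merges: 49/1000+17/200→67/500; 17/200+67/500→219/1000; 7/50+31/200→59/200; 219/1000+111/500→441/1000; 33/125+59/200→559/1000; 441/1000+559/1000→1. L = 331/125 ≈ 2.6480.
L − H = 2.6480 − 2.6211 = 0.027 bits.

0.027 bits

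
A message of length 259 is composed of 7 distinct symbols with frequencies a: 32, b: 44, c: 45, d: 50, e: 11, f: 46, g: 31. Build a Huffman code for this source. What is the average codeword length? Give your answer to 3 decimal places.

Probabilities are the counts divided by 259.
Repeatedly combine the two least-probable nodes; the expected code length is the sum of the merged weights.
merge 11/259 + 31/259 → 6/37
merge 32/259 + 6/37 → 2/7
merge 44/259 + 45/259 → 89/259
merge 46/259 + 50/259 → 96/259
merge 2/7 + 89/259 → 163/259
merge 96/259 + 163/259 → 1
L = 6/37 + 2/7 + 89/259 + 96/259 + 163/259 + 1 = 723/259 ≈ 2.792 bits/symbol.

2.792 bits/symbol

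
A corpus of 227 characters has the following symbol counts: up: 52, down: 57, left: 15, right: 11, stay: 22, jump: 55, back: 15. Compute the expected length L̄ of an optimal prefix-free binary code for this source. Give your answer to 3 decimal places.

Probabilities are the counts divided by 227.
Repeatedly combine the two least-probable nodes; the expected code length is the sum of the merged weights.
merge 11/227 + 15/227 → 26/227
merge 15/227 + 22/227 → 37/227
merge 26/227 + 37/227 → 63/227
merge 52/227 + 55/227 → 107/227
merge 57/227 + 63/227 → 120/227
merge 107/227 + 120/227 → 1
L = 26/227 + 37/227 + 63/227 + 107/227 + 120/227 + 1 = 580/227 ≈ 2.555 bits/symbol.

2.555 bits/symbol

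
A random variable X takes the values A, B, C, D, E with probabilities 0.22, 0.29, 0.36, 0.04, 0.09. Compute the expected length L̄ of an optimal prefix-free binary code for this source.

Repeatedly combine the two least-probable nodes; the expected code length is the sum of the merged weights.
merge 1/25 + 9/100 → 13/100
merge 13/100 + 11/50 → 7/20
merge 29/100 + 7/20 → 16/25
merge 9/25 + 16/25 → 1
L = 13/100 + 7/20 + 16/25 + 1 = 53/25 = 2.12 bits/symbol.

2.12 bits/symbol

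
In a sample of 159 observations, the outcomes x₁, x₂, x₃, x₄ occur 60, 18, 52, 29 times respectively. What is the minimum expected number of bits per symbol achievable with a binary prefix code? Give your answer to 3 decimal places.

Probabilities are the counts divided by 159.
Repeatedly combine the two least-probable nodes; the expected code length is the sum of the merged weights.
merge 6/53 + 29/159 → 47/159
merge 47/159 + 52/159 → 33/53
merge 20/53 + 33/53 → 1
L = 47/159 + 33/53 + 1 = 305/159 ≈ 1.918 bits/symbol.

1.918 bits/symbol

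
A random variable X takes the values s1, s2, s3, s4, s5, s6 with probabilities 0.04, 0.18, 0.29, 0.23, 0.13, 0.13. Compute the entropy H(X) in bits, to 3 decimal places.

2.402 bits

H = −Σ pᵢ log₂ pᵢ.
−0.04·log₂(0.04) = 0.1858
−0.18·log₂(0.18) = 0.4453
−0.29·log₂(0.29) = 0.5179
−0.23·log₂(0.23) = 0.4877
−0.13·log₂(0.13) = 0.3826
−0.13·log₂(0.13) = 0.3826
Sum ≈ 2.4019 → 2.402 bits.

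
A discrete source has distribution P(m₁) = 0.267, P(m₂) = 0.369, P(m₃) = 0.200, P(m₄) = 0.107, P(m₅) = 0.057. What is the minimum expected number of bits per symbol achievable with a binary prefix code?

Repeatedly combine the two least-probable nodes; the expected code length is the sum of the merged weights.
merge 57/1000 + 107/1000 → 41/250
merge 41/250 + 1/5 → 91/250
merge 267/1000 + 91/250 → 631/1000
merge 369/1000 + 631/1000 → 1
L = 41/250 + 91/250 + 631/1000 + 1 = 2159/1000 = 2.159 bits/symbol.

2.159 bits/symbol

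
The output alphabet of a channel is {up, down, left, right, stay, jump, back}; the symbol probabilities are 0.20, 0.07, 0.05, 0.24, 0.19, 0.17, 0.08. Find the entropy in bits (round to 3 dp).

H = −Σ pᵢ log₂ pᵢ.
−0.20·log₂(0.20) = 0.4644
−0.07·log₂(0.07) = 0.2686
−0.05·log₂(0.05) = 0.2161
−0.24·log₂(0.24) = 0.4941
−0.19·log₂(0.19) = 0.4552
−0.17·log₂(0.17) = 0.4346
−0.08·log₂(0.08) = 0.2915
Sum ≈ 2.6245 → 2.624 bits.

2.624 bits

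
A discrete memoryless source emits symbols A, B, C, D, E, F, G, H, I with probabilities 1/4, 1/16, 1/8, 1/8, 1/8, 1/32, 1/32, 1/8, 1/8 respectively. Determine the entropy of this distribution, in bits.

Each probability is a power of 1/2, so log₂(1/p) is an integer.
H = Σ p·log₂(1/p) = 1/4·2 + 1/16·4 + 1/8·3 + 1/8·3 + 1/8·3 + 1/32·5 + 1/32·5 + 1/8·3 + 1/8·3 = 2.9375 bits.

2.9375 bits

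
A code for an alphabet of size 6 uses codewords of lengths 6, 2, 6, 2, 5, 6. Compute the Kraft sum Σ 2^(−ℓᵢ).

0.578125

With common denominator 2^6 = 64: Σ 2^(−ℓᵢ) = 1/64 + 16/64 + 1/64 + 16/64 + 2/64 + 1/64 = 37/64 = 0.578125.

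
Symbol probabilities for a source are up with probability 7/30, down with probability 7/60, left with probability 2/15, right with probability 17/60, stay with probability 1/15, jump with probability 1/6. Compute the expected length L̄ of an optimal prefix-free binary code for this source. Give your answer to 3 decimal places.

Repeatedly combine the two least-probable nodes; the expected code length is the sum of the merged weights.
merge 1/15 + 7/60 → 11/60
merge 2/15 + 1/6 → 3/10
merge 11/60 + 7/30 → 5/12
merge 17/60 + 3/10 → 7/12
merge 5/12 + 7/12 → 1
L = 11/60 + 3/10 + 5/12 + 7/12 + 1 = 149/60 ≈ 2.483 bits/symbol.

2.483 bits/symbol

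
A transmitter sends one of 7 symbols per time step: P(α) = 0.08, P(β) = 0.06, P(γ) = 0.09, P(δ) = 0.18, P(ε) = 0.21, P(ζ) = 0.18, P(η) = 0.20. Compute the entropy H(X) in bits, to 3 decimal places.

H = −Σ pᵢ log₂ pᵢ.
−0.08·log₂(0.08) = 0.2915
−0.06·log₂(0.06) = 0.2435
−0.09·log₂(0.09) = 0.3127
−0.18·log₂(0.18) = 0.4453
−0.21·log₂(0.21) = 0.4728
−0.18·log₂(0.18) = 0.4453
−0.20·log₂(0.20) = 0.4644
Sum ≈ 2.6755 → 2.676 bits.

2.676 bits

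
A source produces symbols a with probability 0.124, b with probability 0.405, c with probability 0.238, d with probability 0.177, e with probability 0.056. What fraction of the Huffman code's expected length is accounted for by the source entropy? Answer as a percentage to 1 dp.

97.1%

Entropy H = −Σ p log₂ p ≈ 2.0695 bits.
Huffman merges: 7/125+31/250→9/50; 177/1000+9/50→357/1000; 119/500+357/1000→119/200; 81/200+119/200→1. L = 533/250 ≈ 2.1320.
Efficiency = H/L = 2.0695/2.1320 = 97.1%.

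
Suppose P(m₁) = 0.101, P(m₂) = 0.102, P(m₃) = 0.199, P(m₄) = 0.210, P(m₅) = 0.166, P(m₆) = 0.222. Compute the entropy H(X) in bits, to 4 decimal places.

H = −Σ pᵢ log₂ pᵢ.
−0.101·log₂(0.101) = 0.3341
−0.102·log₂(0.102) = 0.3359
−0.199·log₂(0.199) = 0.4635
−0.210·log₂(0.210) = 0.4728
−0.166·log₂(0.166) = 0.4301
−0.222·log₂(0.222) = 0.4820
Sum ≈ 2.5184 → 2.5184 bits.

2.5184 bits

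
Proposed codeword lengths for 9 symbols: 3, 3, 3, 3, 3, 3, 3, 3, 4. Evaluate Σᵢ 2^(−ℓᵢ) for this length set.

With common denominator 2^4 = 16: Σ 2^(−ℓᵢ) = 2/16 + 2/16 + 2/16 + 2/16 + 2/16 + 2/16 + 2/16 + 2/16 + 1/16 = 17/16 = 1.0625.

1.0625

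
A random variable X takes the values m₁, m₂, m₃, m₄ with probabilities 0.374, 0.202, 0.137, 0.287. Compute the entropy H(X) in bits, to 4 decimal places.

1.9065 bits

H = −Σ pᵢ log₂ pᵢ.
−0.374·log₂(0.374) = 0.5307
−0.202·log₂(0.202) = 0.4661
−0.137·log₂(0.137) = 0.3929
−0.287·log₂(0.287) = 0.5169
Sum ≈ 1.9065 → 1.9065 bits.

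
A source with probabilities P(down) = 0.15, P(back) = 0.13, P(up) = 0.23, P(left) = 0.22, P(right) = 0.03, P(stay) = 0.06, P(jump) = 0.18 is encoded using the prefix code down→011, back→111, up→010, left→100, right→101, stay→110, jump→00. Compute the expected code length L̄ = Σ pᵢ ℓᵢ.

L̄ = Σ pᵢ·ℓᵢ = 0.15·3 + 0.13·3 + 0.23·3 + 0.22·3 + 0.03·3 + 0.06·3 + 0.18·2 = 2.82 bits/symbol.

2.82 bits/symbol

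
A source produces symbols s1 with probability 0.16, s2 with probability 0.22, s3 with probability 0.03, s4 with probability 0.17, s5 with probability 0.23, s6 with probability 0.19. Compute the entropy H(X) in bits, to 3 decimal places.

2.433 bits

H = −Σ pᵢ log₂ pᵢ.
−0.16·log₂(0.16) = 0.4230
−0.22·log₂(0.22) = 0.4806
−0.03·log₂(0.03) = 0.1518
−0.17·log₂(0.17) = 0.4346
−0.23·log₂(0.23) = 0.4877
−0.19·log₂(0.19) = 0.4552
Sum ≈ 2.4328 → 2.433 bits.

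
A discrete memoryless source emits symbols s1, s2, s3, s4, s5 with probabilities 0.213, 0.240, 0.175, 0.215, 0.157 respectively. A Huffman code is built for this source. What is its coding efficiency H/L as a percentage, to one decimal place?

Entropy H = −Σ p log₂ p ≈ 2.3056 bits.
Huffman merges: 157/1000+7/40→83/250; 213/1000+43/200→107/250; 6/25+83/250→143/250; 107/250+143/250→1. L = 583/250 ≈ 2.3320.
Efficiency = H/L = 2.3056/2.3320 = 98.9%.

98.9%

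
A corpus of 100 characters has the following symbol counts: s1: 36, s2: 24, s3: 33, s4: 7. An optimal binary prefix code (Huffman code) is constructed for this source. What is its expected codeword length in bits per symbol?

Probabilities are the counts divided by 100.
Repeatedly combine the two least-probable nodes; the expected code length is the sum of the merged weights.
merge 7/100 + 6/25 → 31/100
merge 31/100 + 33/100 → 16/25
merge 9/25 + 16/25 → 1
L = 31/100 + 16/25 + 1 = 39/20 = 1.95 bits/symbol.

1.95 bits/symbol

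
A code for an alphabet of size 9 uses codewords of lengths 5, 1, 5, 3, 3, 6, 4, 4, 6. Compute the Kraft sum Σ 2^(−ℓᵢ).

0.96875

With common denominator 2^6 = 64: Σ 2^(−ℓᵢ) = 2/64 + 32/64 + 2/64 + 8/64 + 8/64 + 1/64 + 4/64 + 4/64 + 1/64 = 62/64 = 0.96875.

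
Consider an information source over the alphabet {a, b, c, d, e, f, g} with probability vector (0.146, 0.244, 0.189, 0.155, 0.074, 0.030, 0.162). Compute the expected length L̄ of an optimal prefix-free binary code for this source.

2.671 bits/symbol

Repeatedly combine the two least-probable nodes; the expected code length is the sum of the merged weights.
merge 3/100 + 37/500 → 13/125
merge 13/125 + 73/500 → 1/4
merge 31/200 + 81/500 → 317/1000
merge 189/1000 + 61/250 → 433/1000
merge 1/4 + 317/1000 → 567/1000
merge 433/1000 + 567/1000 → 1
L = 13/125 + 1/4 + 317/1000 + 433/1000 + 567/1000 + 1 = 2671/1000 = 2.671 bits/symbol.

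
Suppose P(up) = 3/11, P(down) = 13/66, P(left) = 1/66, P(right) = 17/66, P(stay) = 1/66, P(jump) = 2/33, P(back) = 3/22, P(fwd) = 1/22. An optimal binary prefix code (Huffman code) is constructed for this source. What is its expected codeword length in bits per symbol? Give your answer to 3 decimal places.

Repeatedly combine the two least-probable nodes; the expected code length is the sum of the merged weights.
merge 1/66 + 1/66 → 1/33
merge 1/33 + 1/22 → 5/66
merge 2/33 + 5/66 → 3/22
merge 3/22 + 3/22 → 3/11
merge 13/66 + 17/66 → 5/11
merge 3/11 + 3/11 → 6/11
merge 5/11 + 6/11 → 1
L = 1/33 + 5/66 + 3/22 + 3/11 + 5/11 + 6/11 + 1 = 83/33 ≈ 2.515 bits/symbol.

2.515 bits/symbol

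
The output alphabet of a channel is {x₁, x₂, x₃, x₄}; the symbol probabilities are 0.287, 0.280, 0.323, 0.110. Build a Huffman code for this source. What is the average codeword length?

2 bits/symbol

Repeatedly combine the two least-probable nodes; the expected code length is the sum of the merged weights.
merge 11/100 + 7/25 → 39/100
merge 287/1000 + 323/1000 → 61/100
merge 39/100 + 61/100 → 1
L = 39/100 + 61/100 + 1 = 2 bits/symbol.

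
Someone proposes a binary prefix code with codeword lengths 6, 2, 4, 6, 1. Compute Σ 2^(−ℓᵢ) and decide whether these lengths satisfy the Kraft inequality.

0.84375; yes

With common denominator 2^6 = 64: Σ 2^(−ℓᵢ) = 1/64 + 16/64 + 4/64 + 1/64 + 32/64 = 54/64 = 0.84375.
Kraft's inequality requires Σ ≤ 1; here Σ = 0.84375 ≤ 1, so such a prefix code exists.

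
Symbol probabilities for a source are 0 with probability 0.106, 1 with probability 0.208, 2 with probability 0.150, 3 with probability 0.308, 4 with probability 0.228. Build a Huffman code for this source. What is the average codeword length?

Repeatedly combine the two least-probable nodes; the expected code length is the sum of the merged weights.
merge 53/500 + 3/20 → 32/125
merge 26/125 + 57/250 → 109/250
merge 32/125 + 77/250 → 141/250
merge 109/250 + 141/250 → 1
L = 32/125 + 109/250 + 141/250 + 1 = 282/125 = 2.256 bits/symbol.

2.256 bits/symbol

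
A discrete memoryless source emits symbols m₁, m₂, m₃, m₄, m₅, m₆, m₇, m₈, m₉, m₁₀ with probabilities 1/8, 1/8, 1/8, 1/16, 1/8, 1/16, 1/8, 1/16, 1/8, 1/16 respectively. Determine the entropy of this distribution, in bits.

Each probability is a power of 1/2, so log₂(1/p) is an integer.
H = Σ p·log₂(1/p) = 1/8·3 + 1/8·3 + 1/8·3 + 1/16·4 + 1/8·3 + 1/16·4 + 1/8·3 + 1/16·4 + 1/8·3 + 1/16·4 = 3.25 bits.

3.25 bits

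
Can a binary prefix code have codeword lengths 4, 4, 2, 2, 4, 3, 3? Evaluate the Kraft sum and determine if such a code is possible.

0.9375; yes

With common denominator 2^4 = 16: Σ 2^(−ℓᵢ) = 1/16 + 1/16 + 4/16 + 4/16 + 1/16 + 2/16 + 2/16 = 15/16 = 0.9375.
Kraft's inequality requires Σ ≤ 1; here Σ = 0.9375 ≤ 1, so such a prefix code exists.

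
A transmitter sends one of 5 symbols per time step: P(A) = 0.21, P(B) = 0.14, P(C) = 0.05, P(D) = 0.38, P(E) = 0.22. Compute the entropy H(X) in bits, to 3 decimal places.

H = −Σ pᵢ log₂ pᵢ.
−0.21·log₂(0.21) = 0.4728
−0.14·log₂(0.14) = 0.3971
−0.05·log₂(0.05) = 0.2161
−0.38·log₂(0.38) = 0.5305
−0.22·log₂(0.22) = 0.4806
Sum ≈ 2.0971 → 2.097 bits.

2.097 bits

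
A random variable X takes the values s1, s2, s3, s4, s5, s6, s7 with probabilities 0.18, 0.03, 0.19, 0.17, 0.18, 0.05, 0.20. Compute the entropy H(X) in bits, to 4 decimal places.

H = −Σ pᵢ log₂ pᵢ.
−0.18·log₂(0.18) = 0.4453
−0.03·log₂(0.03) = 0.1518
−0.19·log₂(0.19) = 0.4552
−0.17·log₂(0.17) = 0.4346
−0.18·log₂(0.18) = 0.4453
−0.05·log₂(0.05) = 0.2161
−0.20·log₂(0.20) = 0.4644
Sum ≈ 2.6127 → 2.6127 bits.

2.6127 bits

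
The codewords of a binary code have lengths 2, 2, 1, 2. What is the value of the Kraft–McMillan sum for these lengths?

1.25

With common denominator 2^2 = 4: Σ 2^(−ℓᵢ) = 1/4 + 1/4 + 2/4 + 1/4 = 5/4 = 1.25.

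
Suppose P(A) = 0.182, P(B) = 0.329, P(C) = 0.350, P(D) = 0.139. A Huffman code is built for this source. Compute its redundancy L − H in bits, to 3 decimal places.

0.070 bits

Entropy H = −Σ p log₂ p ≈ 1.9008 bits.
Huffman merges: 139/1000+91/500→321/1000; 321/1000+329/1000→13/20; 7/20+13/20→1. L = 1971/1000 ≈ 1.9710.
L − H = 1.9710 − 1.9008 = 0.070 bits.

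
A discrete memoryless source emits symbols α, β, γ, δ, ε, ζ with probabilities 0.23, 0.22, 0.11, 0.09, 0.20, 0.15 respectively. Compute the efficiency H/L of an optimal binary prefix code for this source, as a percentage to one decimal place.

Entropy H = −Σ p log₂ p ≈ 2.5061 bits.
Huffman merges: 9/100+11/100→1/5; 3/20+1/5→7/20; 1/5+11/50→21/50; 23/100+7/20→29/50; 21/50+29/50→1. L = 51/20 ≈ 2.5500.
Efficiency = H/L = 2.5061/2.5500 = 98.3%.

98.3%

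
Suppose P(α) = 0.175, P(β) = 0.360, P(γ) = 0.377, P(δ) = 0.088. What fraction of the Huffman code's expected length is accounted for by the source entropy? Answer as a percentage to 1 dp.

96.0%

Entropy H = −Σ p log₂ p ≈ 1.8098 bits.
Huffman merges: 11/125+7/40→263/1000; 263/1000+9/25→623/1000; 377/1000+623/1000→1. L = 943/500 ≈ 1.8860.
Efficiency = H/L = 1.8098/1.8860 = 96.0%.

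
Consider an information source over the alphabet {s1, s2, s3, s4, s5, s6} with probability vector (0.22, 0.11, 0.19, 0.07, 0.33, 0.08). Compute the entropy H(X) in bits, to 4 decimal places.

H = −Σ pᵢ log₂ pᵢ.
−0.22·log₂(0.22) = 0.4806
−0.11·log₂(0.11) = 0.3503
−0.19·log₂(0.19) = 0.4552
−0.07·log₂(0.07) = 0.2686
−0.33·log₂(0.33) = 0.5278
−0.08·log₂(0.08) = 0.2915
Sum ≈ 2.3740 → 2.3740 bits.

2.3740 bits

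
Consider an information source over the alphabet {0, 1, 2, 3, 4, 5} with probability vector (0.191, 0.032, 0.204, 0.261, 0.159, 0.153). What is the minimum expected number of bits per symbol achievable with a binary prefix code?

Repeatedly combine the two least-probable nodes; the expected code length is the sum of the merged weights.
merge 4/125 + 153/1000 → 37/200
merge 159/1000 + 37/200 → 43/125
merge 191/1000 + 51/250 → 79/200
merge 261/1000 + 43/125 → 121/200
merge 79/200 + 121/200 → 1
L = 37/200 + 43/125 + 79/200 + 121/200 + 1 = 2529/1000 = 2.529 bits/symbol.

2.529 bits/symbol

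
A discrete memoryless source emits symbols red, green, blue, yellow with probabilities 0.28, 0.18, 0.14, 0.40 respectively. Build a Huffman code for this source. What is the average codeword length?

Repeatedly combine the two least-probable nodes; the expected code length is the sum of the merged weights.
merge 7/50 + 9/50 → 8/25
merge 7/25 + 8/25 → 3/5
merge 2/5 + 3/5 → 1
L = 8/25 + 3/5 + 1 = 48/25 = 1.92 bits/symbol.

1.92 bits/symbol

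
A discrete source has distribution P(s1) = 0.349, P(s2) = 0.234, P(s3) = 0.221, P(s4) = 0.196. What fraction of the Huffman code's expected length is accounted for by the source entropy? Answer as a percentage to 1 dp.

Entropy H = −Σ p log₂ p ≈ 1.9625 bits.
Huffman merges: 49/250+221/1000→417/1000; 117/500+349/1000→583/1000; 417/1000+583/1000→1. L = 2 ≈ 2.0000.
Efficiency = H/L = 1.9625/2.0000 = 98.1%.

98.1%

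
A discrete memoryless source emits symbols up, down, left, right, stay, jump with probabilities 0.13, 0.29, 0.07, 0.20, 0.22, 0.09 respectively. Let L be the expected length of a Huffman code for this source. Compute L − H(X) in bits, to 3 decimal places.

0.023 bits

Entropy H = −Σ p log₂ p ≈ 2.4267 bits.
Huffman merges: 7/100+9/100→4/25; 13/100+4/25→29/100; 1/5+11/50→21/50; 29/100+29/100→29/50; 21/50+29/50→1. L = 49/20 ≈ 2.4500.
L − H = 2.4500 − 2.4267 = 0.023 bits.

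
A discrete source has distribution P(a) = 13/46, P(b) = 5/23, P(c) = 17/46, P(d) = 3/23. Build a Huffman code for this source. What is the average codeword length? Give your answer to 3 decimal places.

1.978 bits/symbol

Repeatedly combine the two least-probable nodes; the expected code length is the sum of the merged weights.
merge 3/23 + 5/23 → 8/23
merge 13/46 + 8/23 → 29/46
merge 17/46 + 29/46 → 1
L = 8/23 + 29/46 + 1 = 91/46 ≈ 1.978 bits/symbol.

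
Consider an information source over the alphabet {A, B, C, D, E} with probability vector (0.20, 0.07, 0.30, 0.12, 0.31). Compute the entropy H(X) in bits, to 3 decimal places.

H = −Σ pᵢ log₂ pᵢ.
−0.20·log₂(0.20) = 0.4644
−0.07·log₂(0.07) = 0.2686
−0.30·log₂(0.30) = 0.5211
−0.12·log₂(0.12) = 0.3671
−0.31·log₂(0.31) = 0.5238
Sum ≈ 2.1449 → 2.145 bits.

2.145 bits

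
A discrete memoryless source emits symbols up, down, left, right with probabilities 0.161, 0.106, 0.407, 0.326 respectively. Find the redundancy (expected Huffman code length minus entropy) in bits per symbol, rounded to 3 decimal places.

Entropy H = −Σ p log₂ p ≈ 1.8224 bits.
Huffman merges: 53/500+161/1000→267/1000; 267/1000+163/500→593/1000; 407/1000+593/1000→1. L = 93/50 ≈ 1.8600.
L − H = 1.8600 − 1.8224 = 0.038 bits.

0.038 bits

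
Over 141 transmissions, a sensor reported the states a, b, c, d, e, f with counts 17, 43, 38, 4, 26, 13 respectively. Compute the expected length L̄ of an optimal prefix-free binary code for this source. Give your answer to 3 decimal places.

2.362 bits/symbol

Probabilities are the counts divided by 141.
Repeatedly combine the two least-probable nodes; the expected code length is the sum of the merged weights.
merge 4/141 + 13/141 → 17/141
merge 17/141 + 17/141 → 34/141
merge 26/141 + 34/141 → 20/47
merge 38/141 + 43/141 → 27/47
merge 20/47 + 27/47 → 1
L = 17/141 + 34/141 + 20/47 + 27/47 + 1 = 111/47 ≈ 2.362 bits/symbol.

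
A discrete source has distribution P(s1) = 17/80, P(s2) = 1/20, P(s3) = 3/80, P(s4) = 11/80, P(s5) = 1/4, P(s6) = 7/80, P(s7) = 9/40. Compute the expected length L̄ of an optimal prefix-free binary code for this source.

Repeatedly combine the two least-probable nodes; the expected code length is the sum of the merged weights.
merge 3/80 + 1/20 → 7/80
merge 7/80 + 7/80 → 7/40
merge 11/80 + 7/40 → 5/16
merge 17/80 + 9/40 → 7/16
merge 1/4 + 5/16 → 9/16
merge 7/16 + 9/16 → 1
L = 7/80 + 7/40 + 5/16 + 7/16 + 9/16 + 1 = 103/40 = 2.575 bits/symbol.

2.575 bits/symbol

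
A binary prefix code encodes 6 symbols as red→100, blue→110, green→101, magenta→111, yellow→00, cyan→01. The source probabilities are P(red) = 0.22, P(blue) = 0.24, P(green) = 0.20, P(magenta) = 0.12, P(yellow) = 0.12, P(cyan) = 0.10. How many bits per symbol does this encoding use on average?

L̄ = Σ pᵢ·ℓᵢ = 0.22·3 + 0.24·3 + 0.20·3 + 0.12·3 + 0.12·2 + 0.10·2 = 2.78 bits/symbol.

2.78 bits/symbol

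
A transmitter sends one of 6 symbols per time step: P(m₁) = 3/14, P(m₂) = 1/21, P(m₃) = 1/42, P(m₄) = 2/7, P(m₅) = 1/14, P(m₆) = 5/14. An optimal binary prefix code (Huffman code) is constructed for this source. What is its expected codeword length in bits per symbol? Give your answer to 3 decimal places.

2.214 bits/symbol

Repeatedly combine the two least-probable nodes; the expected code length is the sum of the merged weights.
merge 1/42 + 1/21 → 1/14
merge 1/14 + 1/14 → 1/7
merge 1/7 + 3/14 → 5/14
merge 2/7 + 5/14 → 9/14
merge 5/14 + 9/14 → 1
L = 1/14 + 1/7 + 5/14 + 9/14 + 1 = 31/14 ≈ 2.214 bits/symbol.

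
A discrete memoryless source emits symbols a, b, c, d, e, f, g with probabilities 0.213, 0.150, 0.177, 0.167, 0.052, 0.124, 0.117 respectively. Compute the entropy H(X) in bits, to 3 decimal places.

2.717 bits

H = −Σ pᵢ log₂ pᵢ.
−0.213·log₂(0.213) = 0.4752
−0.150·log₂(0.150) = 0.4105
−0.177·log₂(0.177) = 0.4422
−0.167·log₂(0.167) = 0.4312
−0.052·log₂(0.052) = 0.2218
−0.124·log₂(0.124) = 0.3734
−0.117·log₂(0.117) = 0.3622
Sum ≈ 2.7165 → 2.717 bits.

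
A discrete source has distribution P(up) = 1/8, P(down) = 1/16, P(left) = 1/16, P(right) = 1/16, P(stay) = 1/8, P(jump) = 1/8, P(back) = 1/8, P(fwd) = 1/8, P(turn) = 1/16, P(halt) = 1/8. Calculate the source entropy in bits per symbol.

Each probability is a power of 1/2, so log₂(1/p) is an integer.
H = Σ p·log₂(1/p) = 1/8·3 + 1/16·4 + 1/16·4 + 1/16·4 + 1/8·3 + 1/8·3 + 1/8·3 + 1/8·3 + 1/16·4 + 1/8·3 = 3.25 bits.

3.25 bits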